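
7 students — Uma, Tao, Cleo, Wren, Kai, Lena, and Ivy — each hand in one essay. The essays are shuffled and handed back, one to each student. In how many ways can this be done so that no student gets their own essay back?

Let Aᵢ be the assignments in which student i gets their own essay. We want the size of the complement of A₁∪…∪A_7.
By inclusion–exclusion this is Σ_{j=0}^{7} (−1)^j C(7,j)·(7−j)!.
Computing: 5040 − 5040 + 2520 − 840 + 210 − 42 + 7 − 1 = 1854.

1854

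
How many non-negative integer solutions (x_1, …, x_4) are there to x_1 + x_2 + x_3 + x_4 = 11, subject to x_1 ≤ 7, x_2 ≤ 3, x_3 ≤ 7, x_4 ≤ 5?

152

Without the upper bounds there are C(14,3) = 364 ways to split 11 among 4 variables.
Subtract solutions that violate a single cap (substitute x_i' = x_i − (cap_i+1)): x_1 ≥ 8 gives C(6,3) = 20; x_2 ≥ 4 gives C(10,3) = 120; x_3 ≥ 8 gives C(6,3) = 20; x_4 ≥ 6 gives C(8,3) = 56. Together 216.
Add back pairs where two caps are both exceeded: 0 + 0 + 0 + 0 + 4 + 0 = 4.
By inclusion–exclusion the count is 364 − 216 + 4 = 152.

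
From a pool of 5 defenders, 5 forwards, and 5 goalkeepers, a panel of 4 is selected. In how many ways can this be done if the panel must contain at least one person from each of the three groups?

Unrestricted: C(15,4) = 1365 ways to pick any 4 of the 15.
Subtract selections that omit an entire group: no defenders → C(10,4) = 210; no forwards → C(10,4) = 210; no goalkeepers → C(10,4) = 210.
Add back selections omitting two groups (i.e. drawn from a single group): C(5,4) + C(5,4) + C(5,4) = 15.
By inclusion–exclusion: 1365 − 630 + 15 = 750.

750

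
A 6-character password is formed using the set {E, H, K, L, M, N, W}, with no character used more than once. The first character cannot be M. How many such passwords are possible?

4320

The first character has 7−1 = 6 choices (anything except M).
The remaining 5 characters are filled from the other 6 symbols without repetition: 6 × 5 × 4 × 3 × 2 = 720.
Total: 6 × 720 = 4320.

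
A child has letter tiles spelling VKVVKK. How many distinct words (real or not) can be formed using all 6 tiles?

20

VKVVKK has 6 letters with K appearing 3 times and V appearing 3 times.
Dividing 6! = 720 by 3!·3! = 36 for the repeated letters gives 20.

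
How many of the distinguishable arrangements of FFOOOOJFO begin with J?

56

With the first slot taken by J, it remains to arrange the other 8 letters (FFOOOOFO).
Those 8 letters have F appearing 3 times and O appearing 5 times, giving (8)!/(5!·3!) = 56.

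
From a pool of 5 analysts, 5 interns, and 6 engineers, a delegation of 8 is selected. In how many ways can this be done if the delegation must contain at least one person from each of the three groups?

Unrestricted: C(16,8) = 12870 ways to pick any 8 of the 16.
Subtract selections that omit an entire group: no analysts → C(11,8) = 165; no interns → C(11,8) = 165; no engineers → C(10,8) = 45.
Add back selections omitting two groups (i.e. drawn from a single group): C(5,8) + C(5,8) + C(6,8) = 0.
By inclusion–exclusion: 12870 − 375 + 0 = 12495.

12495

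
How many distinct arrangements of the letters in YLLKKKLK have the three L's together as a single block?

30

Treat the 3 copies of L as a single block. The multiset to arrange is then {LLL, K, K, K, K, Y}, 6 items in all.
That gives (6)!/(4!) = 30 arrangements.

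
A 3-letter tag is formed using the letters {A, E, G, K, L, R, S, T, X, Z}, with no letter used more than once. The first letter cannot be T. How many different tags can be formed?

648

The first letter has 10−1 = 9 choices (anything except T).
The remaining 2 letters are filled from the other 9 symbols without repetition: 9 × 8 = 72.
Total: 9 × 72 = 648.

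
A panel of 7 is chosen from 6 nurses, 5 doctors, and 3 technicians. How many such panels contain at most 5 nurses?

3424

Split by how many nurses are chosen (0 through 5).
Sum: C(6,0)·C(8,7) + C(6,1)·C(8,6) + C(6,2)·C(8,5) + C(6,3)·C(8,4) + C(6,4)·C(8,3) + C(6,5)·C(8,2) = 8 + 168 + 840 + 1400 + 840 + 168 = 3424.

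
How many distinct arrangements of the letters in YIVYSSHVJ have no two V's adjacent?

35280

There are 9!/(2!·2!·2!) = 45360 arrangements of YIVYSSHVJ in total.
If the two V's are adjacent, glue them into one block, leaving 8 items to arrange: (8)!/(2!·2!) = 10080 ways.
Subtracting, 45360 − 10080 = 35280 arrangements keep the V's apart.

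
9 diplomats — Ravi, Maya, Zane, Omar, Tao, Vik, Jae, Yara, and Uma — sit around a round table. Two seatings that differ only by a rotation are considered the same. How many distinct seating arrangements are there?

Fix one person's seat to break rotational symmetry; the remaining 8 people can be arranged in (8)! = 40320 ways.

40320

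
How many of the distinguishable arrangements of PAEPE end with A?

Fix A in the last position and arrange the remaining 4 letters.
Those 4 letters have E appearing twice and P appearing twice, giving (4)!/(2!·2!) = 6.

6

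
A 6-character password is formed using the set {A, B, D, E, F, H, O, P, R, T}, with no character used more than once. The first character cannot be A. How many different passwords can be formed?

The first character has 10−1 = 9 choices (anything except A).
The remaining 5 characters are filled from the other 9 symbols without repetition: 9 × 8 × 7 × 6 × 5 = 15120.
Total: 9 × 15120 = 136080.

136080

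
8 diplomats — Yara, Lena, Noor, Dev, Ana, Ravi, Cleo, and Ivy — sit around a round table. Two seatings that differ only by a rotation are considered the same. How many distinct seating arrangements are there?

Seat Yara anywhere (absorbing the rotational symmetry), then permute the other 7: (7)! = 5040.

5040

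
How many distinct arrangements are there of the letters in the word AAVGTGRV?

5040

Letter multiplicities in AAVGTGRV: A×2, G×2, R×1, T×1, V×2.
The number of distinct arrangements is 8!/(2!·2!·2!) = 40320/8 = 5040.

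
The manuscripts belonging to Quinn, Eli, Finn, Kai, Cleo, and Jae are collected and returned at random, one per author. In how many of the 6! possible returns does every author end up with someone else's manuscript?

265

This is the derangement count D_6: permutations of 6 items with no fixed point.
By inclusion–exclusion this is Σ_{j=0}^{6} (−1)^j C(6,j)·(6−j)!.
Computing: 720 − 720 + 360 − 120 + 30 − 6 + 1 = 265.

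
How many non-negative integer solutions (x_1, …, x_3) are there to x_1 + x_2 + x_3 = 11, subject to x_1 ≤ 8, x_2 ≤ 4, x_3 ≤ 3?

Ignoring the caps, the number of non-negative solutions to x_1+…+x_3 = 11 is C(13,2) = 78.
Subtract solutions that violate a single cap (substitute x_i' = x_i − (cap_i+1)): x_1 ≥ 9 gives C(4,2) = 6; x_2 ≥ 5 gives C(8,2) = 28; x_3 ≥ 4 gives C(9,2) = 36. Together 70.
Add back pairs where two caps are both exceeded: 0 + 0 + 6 = 6.
By inclusion–exclusion the count is 78 − 70 + 6 = 14.

14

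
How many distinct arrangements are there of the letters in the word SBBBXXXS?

The 8 letters of SBBBXXXS have repeats: B appearing 3 times, S appearing twice, and X appearing 3 times.
Dividing 8! = 40320 by 3!·3!·2! = 72 for the repeated letters gives 560.

560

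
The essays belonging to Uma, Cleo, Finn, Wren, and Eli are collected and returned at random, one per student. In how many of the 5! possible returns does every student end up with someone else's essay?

44

Let Aᵢ be the assignments in which student i gets their own essay. We want the size of the complement of A₁∪…∪A_5.
By inclusion–exclusion this is Σ_{j=0}^{5} (−1)^j C(5,j)·(5−j)!.
Computing: 120 − 120 + 60 − 20 + 5 − 1 = 44.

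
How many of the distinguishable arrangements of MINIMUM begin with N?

With the first slot taken by N, it remains to arrange the other 6 letters (MIIMUM).
Those 6 letters have I appearing twice and M appearing 3 times, giving (6)!/(3!·2!) = 60.

60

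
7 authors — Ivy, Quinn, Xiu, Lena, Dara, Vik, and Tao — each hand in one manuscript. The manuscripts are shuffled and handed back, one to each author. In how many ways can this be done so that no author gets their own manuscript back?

This is the derangement count D_7: permutations of 7 items with no fixed point.
By inclusion–exclusion this is Σ_{j=0}^{7} (−1)^j C(7,j)·(7−j)!.
Computing: 5040 − 5040 + 2520 − 840 + 210 − 42 + 7 − 1 = 1854.

1854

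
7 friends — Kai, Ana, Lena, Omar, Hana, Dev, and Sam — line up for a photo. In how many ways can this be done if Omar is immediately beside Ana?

Place the 5 others and the Omar-Ana pair as 6 objects in a line; the pair has 2 internal arrangements.
So the count is 2·(6)! = 1440.

1440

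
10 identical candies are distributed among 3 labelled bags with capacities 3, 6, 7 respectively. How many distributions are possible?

22

Without the upper bounds there are C(12,2) = 66 ways to split 10 among 3 bags.
Subtract solutions that violate a single cap (substitute x_i' = x_i − (cap_i+1)): x_1 ≥ 4 gives C(8,2) = 28; x_2 ≥ 7 gives C(5,2) = 10; x_3 ≥ 8 gives C(4,2) = 6. Together 44.
No two caps can be exceeded simultaneously, so the pair terms are all 0.
By inclusion–exclusion the count is 66 − 44 + 0 = 22.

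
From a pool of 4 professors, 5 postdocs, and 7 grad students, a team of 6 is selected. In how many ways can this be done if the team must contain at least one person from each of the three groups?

6545

With no constraint there are C(16,6) = 8008 possible selections.
Subtract selections that omit an entire group: no professors → C(12,6) = 924; no postdocs → C(11,6) = 462; no grad students → C(9,6) = 84.
Add back selections omitting two groups (i.e. drawn from a single group): C(4,6) + C(5,6) + C(7,6) = 7.
By inclusion–exclusion: 8008 − 1470 + 7 = 6545.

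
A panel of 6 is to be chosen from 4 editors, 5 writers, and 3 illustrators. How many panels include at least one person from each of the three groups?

805

With no constraint there are C(12,6) = 924 possible selections.
Subtract selections that omit an entire group: no editors → C(8,6) = 28; no writers → C(7,6) = 7; no illustrators → C(9,6) = 84.
Add back selections omitting two groups (i.e. drawn from a single group): C(4,6) + C(5,6) + C(3,6) = 0.
By inclusion–exclusion: 924 − 119 + 0 = 805.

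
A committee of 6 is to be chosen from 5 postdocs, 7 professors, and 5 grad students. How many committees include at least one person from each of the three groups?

Total 6-person selections from all 17: C(17,6) = 12376.
Selections missing a whole group: no postdocs → C(12,6) = 924; no professors → C(10,6) = 210; no grad students → C(12,6) = 924.
Add back selections omitting two groups (i.e. drawn from a single group): C(5,6) + C(7,6) + C(5,6) = 7.
By inclusion–exclusion: 12376 − 2058 + 7 = 10325.

10325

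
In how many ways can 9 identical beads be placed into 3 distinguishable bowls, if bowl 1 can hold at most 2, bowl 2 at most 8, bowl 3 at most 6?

Without the upper bounds there are C(11,2) = 55 ways to split 9 among 3 bowls.
Subtract solutions that violate a single cap (substitute x_i' = x_i − (cap_i+1)): x_1 ≥ 3 gives C(8,2) = 28; x_2 ≥ 9 gives C(2,2) = 1; x_3 ≥ 7 gives C(4,2) = 6. Together 35.
No two caps can be exceeded simultaneously, so the pair terms are all 0.
By inclusion–exclusion the count is 55 − 35 + 0 = 20.

20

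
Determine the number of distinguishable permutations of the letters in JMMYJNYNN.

Letter multiplicities in JMMYJNYNN: J×2, M×2, N×3, Y×2.
Dividing 9! = 362880 by 3!·2!·2!·2! = 48 for the repeated letters gives 7560.

7560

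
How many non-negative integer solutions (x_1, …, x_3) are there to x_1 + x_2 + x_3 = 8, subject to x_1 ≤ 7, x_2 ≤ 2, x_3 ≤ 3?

Without the upper bounds there are C(10,2) = 45 ways to split 8 among 3 variables.
Subtract solutions that violate a single cap (substitute x_i' = x_i − (cap_i+1)): x_1 ≥ 8 gives C(2,2) = 1; x_2 ≥ 3 gives C(7,2) = 21; x_3 ≥ 4 gives C(6,2) = 15. Together 37.
Add back pairs where two caps are both exceeded: 0 + 0 + 3 = 3.
By inclusion–exclusion the count is 45 − 37 + 3 = 11.

11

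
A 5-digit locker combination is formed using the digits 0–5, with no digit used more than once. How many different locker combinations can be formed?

720

Choose and order 5 of the 6 symbols: the first digit has 6 options, the next 5, and so on down to 2.
That product is 6 × 5 × 4 × 3 × 2 = 720.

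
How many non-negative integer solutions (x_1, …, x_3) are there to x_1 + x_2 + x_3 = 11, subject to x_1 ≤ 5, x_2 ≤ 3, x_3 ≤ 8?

18

Without the upper bounds there are C(13,2) = 78 ways to split 11 among 3 variables.
Subtract solutions that violate a single cap (substitute x_i' = x_i − (cap_i+1)): x_1 ≥ 6 gives C(7,2) = 21; x_2 ≥ 4 gives C(9,2) = 36; x_3 ≥ 9 gives C(4,2) = 6. Together 63.
Add back pairs where two caps are both exceeded: 3 + 0 + 0 = 3.
By inclusion–exclusion the count is 78 − 63 + 3 = 18.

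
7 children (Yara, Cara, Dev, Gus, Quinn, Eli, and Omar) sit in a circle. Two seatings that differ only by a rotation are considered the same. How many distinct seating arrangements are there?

Around a circle, 7 distinct people have 7!/7 = (6)! = 720 rotationally distinct seatings.

720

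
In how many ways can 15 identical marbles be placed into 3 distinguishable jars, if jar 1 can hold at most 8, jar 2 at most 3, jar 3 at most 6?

6

Without the upper bounds there are C(17,2) = 136 ways to split 15 among 3 jars.
Subtract solutions that violate a single cap (substitute x_i' = x_i − (cap_i+1)): x_1 ≥ 9 gives C(8,2) = 28; x_2 ≥ 4 gives C(13,2) = 78; x_3 ≥ 7 gives C(10,2) = 45. Together 151.
Add back pairs where two caps are both exceeded: 6 + 0 + 15 = 21.
By inclusion–exclusion the count is 136 − 151 + 21 = 6.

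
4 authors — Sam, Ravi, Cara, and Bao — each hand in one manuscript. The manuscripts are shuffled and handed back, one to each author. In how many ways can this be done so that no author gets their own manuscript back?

9

This is the derangement count D_4: permutations of 4 items with no fixed point.
By inclusion–exclusion this is Σ_{j=0}^{4} (−1)^j C(4,j)·(4−j)!.
Computing: 24 − 24 + 12 − 4 + 1 = 9.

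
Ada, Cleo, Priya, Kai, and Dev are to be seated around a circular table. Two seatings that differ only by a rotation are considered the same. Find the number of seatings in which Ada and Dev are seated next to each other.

12

Glue Ada and Dev into a block (2 internal orders). Seating 4 units around a circle gives (3)! arrangements.
So 2 × (3)! = 2 × 6 = 12.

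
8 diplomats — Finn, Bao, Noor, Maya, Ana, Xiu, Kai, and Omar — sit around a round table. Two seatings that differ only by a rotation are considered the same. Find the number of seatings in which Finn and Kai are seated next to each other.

Treat {Finn, Kai} as one unit (2 internal orders) and seat the resulting 7 units around the table: (6)! circular arrangements.
So 2 × (6)! = 2 × 720 = 1440.

1440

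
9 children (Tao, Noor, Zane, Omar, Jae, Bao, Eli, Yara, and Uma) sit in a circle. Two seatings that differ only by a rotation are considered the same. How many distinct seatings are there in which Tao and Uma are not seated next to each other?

30240

All circular seatings of 9 people number (8)! = 40320.
Those with Tao next to Uma: fuse the pair into one unit and seat 8 units around a circle — 2·(7)! = 10080.
Subtracting, 40320 − 10080 = 30240.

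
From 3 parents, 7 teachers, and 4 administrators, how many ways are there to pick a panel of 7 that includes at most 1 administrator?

Split by how many administrators are chosen (0 through 1).
Sum: C(4,0)·C(10,7) + C(4,1)·C(10,6) = 120 + 840 = 960.

960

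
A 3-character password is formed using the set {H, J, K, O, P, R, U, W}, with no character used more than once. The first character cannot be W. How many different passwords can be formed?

The first character has 8−1 = 7 choices (anything except W).
The remaining 2 characters are filled from the other 7 symbols without repetition: 7 × 6 = 42.
Total: 7 × 42 = 294.

294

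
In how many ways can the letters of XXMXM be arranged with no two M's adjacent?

There are 5!/(3!·2!) = 10 arrangements of XXMXM in total.
If the two M's are adjacent, glue them into one block, leaving 4 items to arrange: (4)!/(3!) = 4 ways.
Hence 10 − 4 = 6.

6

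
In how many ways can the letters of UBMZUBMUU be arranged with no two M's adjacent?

2940

There are 9!/(4!·2!·2!) = 3780 arrangements of UBMZUBMUU in total.
If the two M's are adjacent, glue them into one block, leaving 8 items to arrange: (8)!/(4!·2!) = 840 ways.
Subtracting, 3780 − 840 = 2940 arrangements keep the M's apart.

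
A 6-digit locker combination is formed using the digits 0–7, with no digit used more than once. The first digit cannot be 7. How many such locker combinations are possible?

The first digit has 8−1 = 7 choices (anything except 7).
The remaining 5 digits are filled from the other 7 symbols without repetition: 7 × 6 × 5 × 4 × 3 = 2520.
Total: 7 × 2520 = 17640.

17640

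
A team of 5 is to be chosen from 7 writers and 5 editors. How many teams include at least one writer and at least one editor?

770

Total 5-person selections from all 12: C(12,5) = 792.
Subtract selections that omit an entire group: no writers → C(5,5) = 1; no editors → C(7,5) = 21.
Both groups omitted at once is impossible, so 792 − 22 = 770.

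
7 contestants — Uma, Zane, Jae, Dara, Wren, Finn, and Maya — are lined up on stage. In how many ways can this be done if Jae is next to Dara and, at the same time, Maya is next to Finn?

480

Treat {Jae,Dara} as one block (2 orders) and {Maya,Finn} as another (2 orders).
That leaves 5 units to arrange: 2 × 2 × 5! = 4 × 120 = 480.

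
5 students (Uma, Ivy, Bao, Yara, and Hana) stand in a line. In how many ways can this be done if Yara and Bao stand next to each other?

Place the 3 others and the Yara-Bao pair as 4 objects in a line; the pair has 2 internal arrangements.
That gives 2 × 4! = 2 × 24 = 48.

48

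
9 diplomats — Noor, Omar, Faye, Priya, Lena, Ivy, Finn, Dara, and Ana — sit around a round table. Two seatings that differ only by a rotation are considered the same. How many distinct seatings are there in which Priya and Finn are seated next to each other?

10080

Treat {Priya, Finn} as one unit (2 internal orders) and seat the resulting 8 units around the table: (7)! circular arrangements.
So 2 × (7)! = 2 × 5040 = 10080.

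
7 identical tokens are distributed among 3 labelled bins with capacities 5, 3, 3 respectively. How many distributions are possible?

13

By stars and bars, unrestricted non-negative solutions to x_1+…+x_3 = 7 number C(7+2,2) = 36.
Subtract solutions that violate a single cap (substitute x_i' = x_i − (cap_i+1)): x_1 ≥ 6 gives C(3,2) = 3; x_2 ≥ 4 gives C(5,2) = 10; x_3 ≥ 4 gives C(5,2) = 10. Together 23.
No two caps can be exceeded simultaneously, so the pair terms are all 0.
By inclusion–exclusion the count is 36 − 23 + 0 = 13.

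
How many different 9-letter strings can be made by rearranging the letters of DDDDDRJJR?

756

DDDDDRJJR has 9 letters with D appearing 5 times, J appearing twice, and R appearing twice.
So there are 9! / (5!·2!·2!) = 756 distinguishable arrangements.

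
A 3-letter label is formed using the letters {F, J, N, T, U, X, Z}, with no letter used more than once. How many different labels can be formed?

Choose and order 3 of the 7 symbols: the first letter has 7 options, the next 6, then 5.
7 × 6 × 5 = 210.

210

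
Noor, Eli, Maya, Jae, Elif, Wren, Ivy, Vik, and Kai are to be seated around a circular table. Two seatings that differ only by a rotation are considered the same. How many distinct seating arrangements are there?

Seat Noor anywhere (absorbing the rotational symmetry), then permute the other 8: (8)! = 40320.

40320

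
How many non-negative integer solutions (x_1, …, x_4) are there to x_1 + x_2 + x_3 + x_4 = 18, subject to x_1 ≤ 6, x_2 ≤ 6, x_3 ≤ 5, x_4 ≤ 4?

20

Without the upper bounds there are C(21,3) = 1330 ways to split 18 among 4 variables.
Subtract solutions that violate a single cap (substitute x_i' = x_i − (cap_i+1)): x_1 ≥ 7 gives C(14,3) = 364; x_2 ≥ 7 gives C(14,3) = 364; x_3 ≥ 6 gives C(15,3) = 455; x_4 ≥ 5 gives C(16,3) = 560. Together 1743.
Add back pairs where two caps are both exceeded: 35 + 56 + 84 + 56 + 84 + 120 = 435.
Subtract triples: 0 + 0 + 1 + 1 = 2.
By inclusion–exclusion the count is 1330 − 1743 + 435 − 2 = 20.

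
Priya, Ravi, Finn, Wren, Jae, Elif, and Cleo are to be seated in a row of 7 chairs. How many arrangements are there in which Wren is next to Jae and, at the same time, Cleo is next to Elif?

Treat {Wren,Jae} as one block (2 orders) and {Cleo,Elif} as another (2 orders).
That leaves 5 units to arrange: 2 × 2 × 5! = 4 × 120 = 480.

480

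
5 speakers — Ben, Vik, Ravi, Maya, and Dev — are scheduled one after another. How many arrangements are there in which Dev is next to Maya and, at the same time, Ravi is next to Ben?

24

Treat {Dev,Maya} as one block (2 orders) and {Ravi,Ben} as another (2 orders).
That leaves 3 units to arrange: 2 × 2 × 3! = 4 × 6 = 24.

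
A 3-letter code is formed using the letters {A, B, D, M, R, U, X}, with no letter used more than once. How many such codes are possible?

With no repetition, fill the 3 letters in order: 7 choices, then 6, down to 5.
That product is 7 × 6 × 5 = 210.

210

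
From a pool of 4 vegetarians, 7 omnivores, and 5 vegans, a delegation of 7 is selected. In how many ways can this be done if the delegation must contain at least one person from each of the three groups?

10283

With no constraint there are C(16,7) = 11440 possible selections.
Subtract selections that omit an entire group: no vegetarians → C(12,7) = 792; no omnivores → C(9,7) = 36; no vegans → C(11,7) = 330.
Add back selections omitting two groups (i.e. drawn from a single group): C(4,7) + C(7,7) + C(5,7) = 1.
By inclusion–exclusion: 11440 − 1158 + 1 = 10283.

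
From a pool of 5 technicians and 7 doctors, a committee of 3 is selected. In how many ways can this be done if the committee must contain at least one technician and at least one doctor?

Unrestricted: C(12,3) = 220 ways to pick any 3 of the 12.
Selections missing a whole group: no technicians → C(7,3) = 35; no doctors → C(5,3) = 10.
Both groups omitted at once is impossible, so 220 − 45 = 175.

175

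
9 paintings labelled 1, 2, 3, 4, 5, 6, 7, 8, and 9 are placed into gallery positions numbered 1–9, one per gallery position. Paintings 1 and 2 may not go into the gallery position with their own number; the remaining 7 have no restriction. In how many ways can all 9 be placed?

287280

Let Aᵢ (for i ∈ {1, 2}) be the placements that put painting i in its forbidden gallery position. Any j of these fix j positions, leaving (9−j)! ways to fill the rest, and there are C(2,j) ways to pick which j.
By inclusion–exclusion, the number of valid placements is Σ_{j=0}^{2} (−1)^j C(2,j)·(9−j)!.
Computing: 362880 − 80640 + 5040 = 287280.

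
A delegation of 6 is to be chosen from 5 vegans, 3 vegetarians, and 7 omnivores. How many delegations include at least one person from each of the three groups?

3850

Unrestricted: C(15,6) = 5005 ways to pick any 6 of the 15.
Selections missing a whole group: no vegans → C(10,6) = 210; no vegetarians → C(12,6) = 924; no omnivores → C(8,6) = 28.
Add back selections omitting two groups (i.e. drawn from a single group): C(5,6) + C(3,6) + C(7,6) = 7.
By inclusion–exclusion: 5005 − 1162 + 7 = 3850.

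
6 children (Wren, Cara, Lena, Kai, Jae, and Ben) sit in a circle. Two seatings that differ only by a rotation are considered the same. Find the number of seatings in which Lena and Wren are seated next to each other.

Glue Lena and Wren into a block (2 internal orders). Seating 5 units around a circle gives (4)! arrangements.
So 2 × (4)! = 2 × 24 = 48.

48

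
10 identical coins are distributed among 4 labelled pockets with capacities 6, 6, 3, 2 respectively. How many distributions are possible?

Without the upper bounds there are C(13,3) = 286 ways to split 10 among 4 pockets.
Subtract solutions that violate a single cap (substitute x_i' = x_i − (cap_i+1)): x_1 ≥ 7 gives C(6,3) = 20; x_2 ≥ 7 gives C(6,3) = 20; x_3 ≥ 4 gives C(9,3) = 84; x_4 ≥ 3 gives C(10,3) = 120. Together 244.
Add back pairs where two caps are both exceeded: 0 + 0 + 1 + 0 + 1 + 20 = 22.
By inclusion–exclusion the count is 286 − 244 + 22 = 64.

64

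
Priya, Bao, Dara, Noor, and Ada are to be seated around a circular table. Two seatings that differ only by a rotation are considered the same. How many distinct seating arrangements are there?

Around a circle, 5 distinct people have 5!/5 = (4)! = 24 rotationally distinct seatings.

24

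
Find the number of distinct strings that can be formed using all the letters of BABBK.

20

BABBK has 5 letters with B appearing 3 times.
Dividing 5! = 120 by 3! = 6 for the repeated letters gives 20.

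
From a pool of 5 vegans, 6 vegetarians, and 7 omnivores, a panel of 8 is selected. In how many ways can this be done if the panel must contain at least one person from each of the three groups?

With no constraint there are C(18,8) = 43758 possible selections.
Selections missing a whole group: no vegans → C(13,8) = 1287; no vegetarians → C(12,8) = 495; no omnivores → C(11,8) = 165.
Add back selections omitting two groups (i.e. drawn from a single group): C(5,8) + C(6,8) + C(7,8) = 0.
By inclusion–exclusion: 43758 − 1947 + 0 = 41811.

41811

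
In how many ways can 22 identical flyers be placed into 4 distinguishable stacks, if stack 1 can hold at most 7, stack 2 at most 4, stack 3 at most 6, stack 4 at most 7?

10

By stars and bars, unrestricted non-negative solutions to x_1+…+x_4 = 22 number C(22+3,3) = 2300.
Subtract solutions that violate a single cap (substitute x_i' = x_i − (cap_i+1)): x_1 ≥ 8 gives C(17,3) = 680; x_2 ≥ 5 gives C(20,3) = 1140; x_3 ≥ 7 gives C(18,3) = 816; x_4 ≥ 8 gives C(17,3) = 680. Together 3316.
Add back pairs where two caps are both exceeded: 220 + 120 + 84 + 286 + 220 + 120 = 1050.
Subtract triples: 10 + 4 + 0 + 10 = 24.
By inclusion–exclusion the count is 2300 − 3316 + 1050 − 24 = 10.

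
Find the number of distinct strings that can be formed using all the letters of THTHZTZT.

420

The 8 letters of THTHZTZT have repeats: H appearing twice, T appearing 4 times, and Z appearing twice.
So there are 8! / (4!·2!·2!) = 420 distinguishable arrangements.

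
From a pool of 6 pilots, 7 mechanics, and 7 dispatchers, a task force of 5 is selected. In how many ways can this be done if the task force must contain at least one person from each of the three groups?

10976

With no constraint there are C(20,5) = 15504 possible selections.
Subtract selections that omit an entire group: no pilots → C(14,5) = 2002; no mechanics → C(13,5) = 1287; no dispatchers → C(13,5) = 1287.
Add back selections omitting two groups (i.e. drawn from a single group): C(6,5) + C(7,5) + C(7,5) = 48.
By inclusion–exclusion: 15504 − 4576 + 48 = 10976.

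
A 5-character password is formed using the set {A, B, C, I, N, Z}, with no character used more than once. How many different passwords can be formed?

This is a permutation of 5 out of 6: P(6,5) = 6!/1!.
That product is 6 × 5 × 4 × 3 × 2 = 720.

720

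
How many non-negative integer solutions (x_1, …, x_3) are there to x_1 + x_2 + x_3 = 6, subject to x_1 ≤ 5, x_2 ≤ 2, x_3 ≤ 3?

11

By stars and bars, unrestricted non-negative solutions to x_1+…+x_3 = 6 number C(6+2,2) = 28.
Subtract solutions that violate a single cap (substitute x_i' = x_i − (cap_i+1)): x_1 ≥ 6 gives C(2,2) = 1; x_2 ≥ 3 gives C(5,2) = 10; x_3 ≥ 4 gives C(4,2) = 6. Together 17.
No two caps can be exceeded simultaneously, so the pair terms are all 0.
By inclusion–exclusion the count is 28 − 17 + 0 = 11.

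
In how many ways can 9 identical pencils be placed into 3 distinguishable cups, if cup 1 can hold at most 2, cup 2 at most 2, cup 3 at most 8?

8

Without the upper bounds there are C(11,2) = 55 ways to split 9 among 3 cups.
Subtract solutions that violate a single cap (substitute x_i' = x_i − (cap_i+1)): x_1 ≥ 3 gives C(8,2) = 28; x_2 ≥ 3 gives C(8,2) = 28; x_3 ≥ 9 gives C(2,2) = 1. Together 57.
Add back pairs where two caps are both exceeded: 10 + 0 + 0 = 10.
By inclusion–exclusion the count is 55 − 57 + 10 = 8.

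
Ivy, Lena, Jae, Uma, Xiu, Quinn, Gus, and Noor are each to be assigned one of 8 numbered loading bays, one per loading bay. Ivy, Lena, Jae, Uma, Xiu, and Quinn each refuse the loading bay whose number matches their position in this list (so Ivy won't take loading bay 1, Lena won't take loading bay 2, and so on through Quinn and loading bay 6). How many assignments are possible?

18806

Let Aᵢ (for 1 ≤ i ≤ 6) be the placements that put person i in their forbidden loading bay. Any j of these fix j positions, leaving (8−j)! ways to fill the rest, and there are C(6,j) ways to pick which j.
By inclusion–exclusion, the number of valid placements is Σ_{j=0}^{6} (−1)^j C(6,j)·(8−j)!.
Computing: 40320 − 30240 + 10800 − 2400 + 360 − 36 + 2 = 18806.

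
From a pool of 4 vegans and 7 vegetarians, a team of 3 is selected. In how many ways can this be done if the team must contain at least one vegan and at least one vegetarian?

126

Total 3-person selections from all 11: C(11,3) = 165.
Subtract selections that omit an entire group: no vegans → C(7,3) = 35; no vegetarians → C(4,3) = 4.
Both groups omitted at once is impossible, so 165 − 39 = 126.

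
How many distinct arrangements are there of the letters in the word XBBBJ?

20

Letter multiplicities in XBBBJ: B×3, J×1, X×1.
So there are 5! / (3!) = 20 distinguishable arrangements.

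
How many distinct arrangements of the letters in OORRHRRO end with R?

Fix R in the last position and arrange the remaining 7 letters.
Those 7 letters have O appearing 3 times and R appearing 3 times, giving (7)!/(3!·3!) = 140.

140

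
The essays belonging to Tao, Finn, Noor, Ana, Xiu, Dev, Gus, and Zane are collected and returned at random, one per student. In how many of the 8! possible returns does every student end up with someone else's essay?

This is the derangement count D_8: permutations of 8 items with no fixed point.
By inclusion–exclusion this is Σ_{j=0}^{8} (−1)^j C(8,j)·(8−j)!.
Computing: 40320 − 40320 + 20160 − 6720 + 1680 − 336 + 56 − 8 + 1 = 14833.

14833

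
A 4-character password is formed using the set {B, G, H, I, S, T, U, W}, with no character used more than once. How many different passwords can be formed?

1680

This is a permutation of 4 out of 8: P(8,4) = 8!/4!.
8 × 7 × 6 × 5 = 1680.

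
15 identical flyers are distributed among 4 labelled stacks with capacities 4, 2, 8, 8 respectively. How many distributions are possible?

75

By stars and bars, unrestricted non-negative solutions to x_1+…+x_4 = 15 number C(15+3,3) = 816.
Subtract solutions that violate a single cap (substitute x_i' = x_i − (cap_i+1)): x_1 ≥ 5 gives C(13,3) = 286; x_2 ≥ 3 gives C(15,3) = 455; x_3 ≥ 9 gives C(9,3) = 84; x_4 ≥ 9 gives C(9,3) = 84. Together 909.
Add back pairs where two caps are both exceeded: 120 + 4 + 4 + 20 + 20 + 0 = 168.
By inclusion–exclusion the count is 816 − 909 + 168 = 75.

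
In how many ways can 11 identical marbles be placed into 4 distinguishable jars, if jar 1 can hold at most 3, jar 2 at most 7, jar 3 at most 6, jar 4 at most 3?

By stars and bars, unrestricted non-negative solutions to x_1+…+x_4 = 11 number C(11+3,3) = 364.
Subtract solutions that violate a single cap (substitute x_i' = x_i − (cap_i+1)): x_1 ≥ 4 gives C(10,3) = 120; x_2 ≥ 8 gives C(6,3) = 20; x_3 ≥ 7 gives C(7,3) = 35; x_4 ≥ 4 gives C(10,3) = 120. Together 295.
Add back pairs where two caps are both exceeded: 0 + 1 + 20 + 0 + 0 + 1 = 22.
By inclusion–exclusion the count is 364 − 295 + 22 = 91.

91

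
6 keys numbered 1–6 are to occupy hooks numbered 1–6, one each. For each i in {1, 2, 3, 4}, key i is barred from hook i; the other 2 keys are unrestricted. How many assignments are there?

Let Aᵢ (for 1 ≤ i ≤ 4) be the placements that put key i in its forbidden hook. Any j of these fix j positions, leaving (6−j)! ways to fill the rest, and there are C(4,j) ways to pick which j.
By inclusion–exclusion, the number of valid placements is Σ_{j=0}^{4} (−1)^j C(4,j)·(6−j)!.
Computing: 720 − 480 + 144 − 24 + 2 = 362.

362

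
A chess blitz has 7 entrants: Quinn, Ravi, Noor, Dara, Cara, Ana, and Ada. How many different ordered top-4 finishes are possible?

840

There are 7 choices for 1st place, 6 for 2nd, and so on down to 4 for position 4.
That gives 7 × 6 × 5 × 4 = 840.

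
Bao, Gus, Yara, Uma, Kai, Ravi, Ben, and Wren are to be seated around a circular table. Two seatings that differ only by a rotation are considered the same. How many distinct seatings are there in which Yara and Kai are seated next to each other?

Treat {Yara, Kai} as one unit (2 internal orders) and seat the resulting 7 units around the table: (6)! circular arrangements.
So 2 × (6)! = 2 × 720 = 1440.

1440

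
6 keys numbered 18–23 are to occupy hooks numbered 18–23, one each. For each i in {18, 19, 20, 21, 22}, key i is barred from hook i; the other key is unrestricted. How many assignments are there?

Let Aᵢ (for 18 ≤ i ≤ 22) be the placements that put key i in its forbidden hook. Any j of these fix j positions, leaving (6−j)! ways to fill the rest, and there are C(5,j) ways to pick which j.
By inclusion–exclusion, the number of valid placements is Σ_{j=0}^{5} (−1)^j C(5,j)·(6−j)!.
Computing: 720 − 600 + 240 − 60 + 10 − 1 = 309.

309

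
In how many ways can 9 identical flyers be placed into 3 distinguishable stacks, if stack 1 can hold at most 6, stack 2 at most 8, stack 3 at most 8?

47

Without the upper bounds there are C(11,2) = 55 ways to split 9 among 3 stacks.
Subtract solutions that violate a single cap (substitute x_i' = x_i − (cap_i+1)): x_1 ≥ 7 gives C(4,2) = 6; x_2 ≥ 9 gives C(2,2) = 1; x_3 ≥ 9 gives C(2,2) = 1. Together 8.
No two caps can be exceeded simultaneously, so the pair terms are all 0.
By inclusion–exclusion the count is 55 − 8 + 0 = 47.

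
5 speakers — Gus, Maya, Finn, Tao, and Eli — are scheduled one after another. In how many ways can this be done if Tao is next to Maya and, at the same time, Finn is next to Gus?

24

Treat {Tao,Maya} as one block (2 orders) and {Finn,Gus} as another (2 orders).
That leaves 3 units to arrange: 2 × 2 × 3! = 4 × 6 = 24.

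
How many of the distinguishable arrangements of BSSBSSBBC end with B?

280

With the last slot taken by B, it remains to arrange the other 8 letters (SSBSSBBC).
Those 8 letters have B appearing 3 times and S appearing 4 times, giving (8)!/(4!·3!) = 280.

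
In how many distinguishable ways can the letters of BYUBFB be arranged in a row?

120

The 6 letters of BYUBFB have repeats: B appearing 3 times.
The number of distinct arrangements is 6!/(3!) = 720/6 = 120.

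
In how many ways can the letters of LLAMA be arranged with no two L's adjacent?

There are 5!/(2!·2!) = 30 arrangements of LLAMA in total.
If the two L's are adjacent, glue them into one block, leaving 4 items to arrange: (4)!/(2!) = 12 ways.
Subtracting, 30 − 12 = 18 arrangements keep the L's apart.

18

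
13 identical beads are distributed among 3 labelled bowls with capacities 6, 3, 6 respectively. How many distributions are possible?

6

Without the upper bounds there are C(15,2) = 105 ways to split 13 among 3 bowls.
Subtract solutions that violate a single cap (substitute x_i' = x_i − (cap_i+1)): x_1 ≥ 7 gives C(8,2) = 28; x_2 ≥ 4 gives C(11,2) = 55; x_3 ≥ 7 gives C(8,2) = 28. Together 111.
Add back pairs where two caps are both exceeded: 6 + 0 + 6 = 12.
By inclusion–exclusion the count is 105 − 111 + 12 = 6.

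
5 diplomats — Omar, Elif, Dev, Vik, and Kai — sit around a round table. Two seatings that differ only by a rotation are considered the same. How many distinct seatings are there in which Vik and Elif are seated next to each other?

12

Glue Vik and Elif into a block (2 internal orders). Seating 4 units around a circle gives (3)! arrangements.
So 2 × (3)! = 2 × 6 = 12.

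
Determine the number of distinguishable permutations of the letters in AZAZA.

10

The 5 letters of AZAZA have repeats: A appearing 3 times and Z appearing twice.
The number of distinct arrangements is 5!/(3!·2!) = 120/12 = 10.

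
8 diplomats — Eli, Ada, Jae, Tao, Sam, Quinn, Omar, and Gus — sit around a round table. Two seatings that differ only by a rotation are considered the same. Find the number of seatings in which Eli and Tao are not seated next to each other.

3600

Without the restriction there are (7)! = 5040 seatings.
Those with Eli next to Tao: fuse the pair into one unit and seat 7 units around a circle — 2·(6)! = 1440.
Subtracting, 5040 − 1440 = 3600.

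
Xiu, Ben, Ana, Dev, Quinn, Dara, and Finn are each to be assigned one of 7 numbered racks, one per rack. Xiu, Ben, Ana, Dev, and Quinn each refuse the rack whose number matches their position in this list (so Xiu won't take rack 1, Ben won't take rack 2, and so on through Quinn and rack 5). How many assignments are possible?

Let Aᵢ (for 1 ≤ i ≤ 5) be the placements that put person i in their forbidden rack. Any j of these fix j positions, leaving (7−j)! ways to fill the rest, and there are C(5,j) ways to pick which j.
By inclusion–exclusion, the number of valid placements is Σ_{j=0}^{5} (−1)^j C(5,j)·(7−j)!.
Computing: 5040 − 3600 + 1200 − 240 + 30 − 2 = 2428.

2428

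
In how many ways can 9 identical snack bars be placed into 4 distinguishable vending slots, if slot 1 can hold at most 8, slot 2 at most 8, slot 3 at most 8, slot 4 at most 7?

Without the upper bounds there are C(12,3) = 220 ways to split 9 among 4 vending slots.
Subtract solutions that violate a single cap (substitute x_i' = x_i − (cap_i+1)): x_1 ≥ 9 gives C(3,3) = 1; x_2 ≥ 9 gives C(3,3) = 1; x_3 ≥ 9 gives C(3,3) = 1; x_4 ≥ 8 gives C(4,3) = 4. Together 7.
No two caps can be exceeded simultaneously, so the pair terms are all 0.
By inclusion–exclusion the count is 220 − 7 + 0 = 213.

213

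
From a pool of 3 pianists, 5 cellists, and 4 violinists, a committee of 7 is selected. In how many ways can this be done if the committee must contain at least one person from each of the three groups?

Total 7-person selections from all 12: C(12,7) = 792.
Selections missing a whole group: no pianists → C(9,7) = 36; no cellists → C(7,7) = 1; no violinists → C(8,7) = 8.
Add back selections omitting two groups (i.e. drawn from a single group): C(3,7) + C(5,7) + C(4,7) = 0.
By inclusion–exclusion: 792 − 45 + 0 = 747.

747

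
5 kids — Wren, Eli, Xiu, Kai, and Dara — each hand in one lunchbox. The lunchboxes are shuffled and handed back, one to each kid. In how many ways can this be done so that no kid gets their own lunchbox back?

Let Aᵢ be the assignments in which kid i gets their own lunchbox. We want the size of the complement of A₁∪…∪A_5.
By inclusion–exclusion this is Σ_{j=0}^{5} (−1)^j C(5,j)·(5−j)!.
Computing: 120 − 120 + 60 − 20 + 5 − 1 = 44.

44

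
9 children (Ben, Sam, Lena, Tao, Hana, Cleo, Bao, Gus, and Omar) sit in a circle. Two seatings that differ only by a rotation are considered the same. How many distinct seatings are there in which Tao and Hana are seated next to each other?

Treat {Tao, Hana} as one unit (2 internal orders) and seat the resulting 8 units around the table: (7)! circular arrangements.
So 2 × (7)! = 2 × 5040 = 10080.

10080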